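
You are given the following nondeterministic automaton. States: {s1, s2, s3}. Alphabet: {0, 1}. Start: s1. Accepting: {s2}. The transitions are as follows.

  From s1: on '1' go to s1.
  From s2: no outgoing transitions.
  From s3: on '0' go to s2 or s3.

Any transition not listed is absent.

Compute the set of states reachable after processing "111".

Start in {s1}.
Read '1': s1→{s1}; now {s1}.
Read '1': s1→{s1}; now {s1}.
Read '1': s1→{s1}; now {s1}.

{s1}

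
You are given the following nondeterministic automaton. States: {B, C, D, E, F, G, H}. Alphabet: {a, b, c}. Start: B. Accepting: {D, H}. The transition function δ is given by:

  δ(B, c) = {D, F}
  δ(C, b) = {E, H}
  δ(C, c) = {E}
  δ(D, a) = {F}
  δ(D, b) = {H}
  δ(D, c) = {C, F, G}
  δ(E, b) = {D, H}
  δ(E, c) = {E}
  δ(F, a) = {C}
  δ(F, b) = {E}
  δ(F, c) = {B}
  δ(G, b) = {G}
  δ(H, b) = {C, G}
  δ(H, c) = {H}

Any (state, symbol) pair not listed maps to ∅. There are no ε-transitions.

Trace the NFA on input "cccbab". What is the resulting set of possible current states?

{E}

Start in {B}.
Read 'c': {B} → {D, F}.
Read 'c': {D, F} → {B, C, F, G}.
Read 'c': {B, C, F, G} → {B, D, E, F}.
Read 'b': {B, D, E, F} → {D, E, H}.
Read 'a': {D, E, H} → {F}.
Read 'b': {F} → {E}.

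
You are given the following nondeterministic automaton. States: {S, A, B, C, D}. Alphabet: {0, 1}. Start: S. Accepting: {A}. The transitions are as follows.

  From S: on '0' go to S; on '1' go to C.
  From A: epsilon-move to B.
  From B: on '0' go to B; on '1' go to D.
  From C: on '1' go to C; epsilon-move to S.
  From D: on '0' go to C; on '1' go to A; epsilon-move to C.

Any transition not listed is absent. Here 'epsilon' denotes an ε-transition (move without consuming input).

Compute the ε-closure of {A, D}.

{S, A, B, C, D}

Begin with {A, D}.
ε-move A → B; add B.
ε-move D → C; add C.
ε-move C → S; add S.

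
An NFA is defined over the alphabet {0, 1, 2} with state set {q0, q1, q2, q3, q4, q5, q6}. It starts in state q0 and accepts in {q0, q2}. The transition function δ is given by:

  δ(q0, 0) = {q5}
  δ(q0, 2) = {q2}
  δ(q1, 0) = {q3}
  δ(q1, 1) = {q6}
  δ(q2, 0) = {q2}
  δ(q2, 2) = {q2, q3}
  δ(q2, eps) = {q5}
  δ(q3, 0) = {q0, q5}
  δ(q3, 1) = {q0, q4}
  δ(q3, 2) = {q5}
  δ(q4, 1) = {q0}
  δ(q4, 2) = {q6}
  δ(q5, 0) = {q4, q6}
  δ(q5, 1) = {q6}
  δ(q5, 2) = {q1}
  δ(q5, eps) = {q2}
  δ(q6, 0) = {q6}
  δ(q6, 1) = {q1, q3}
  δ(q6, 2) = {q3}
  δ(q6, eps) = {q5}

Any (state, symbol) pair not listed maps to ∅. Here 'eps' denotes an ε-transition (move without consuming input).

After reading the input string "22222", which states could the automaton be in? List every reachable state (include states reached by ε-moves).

Start in {q0}.
Read '2': q0→{q2}; union {q2}; ε-closure = {q2, q5}.
Read '2': q2→{q2, q3}, q5→{q1}; union {q1, q2, q3}; ε-closure = {q1, q2, q3, q5}.
Read '2': q1→∅, q2→{q2, q3}, q3→{q5}, q5→{q1}; now {q1, q2, q3, q5}.
Read '2': q1→∅, q2→{q2, q3}, q3→{q5}, q5→{q1}; now {q1, q2, q3, q5}.
Read '2': q1→∅, q2→{q2, q3}, q3→{q5}, q5→{q1}; now {q1, q2, q3, q5}.

{q1, q2, q3, q5}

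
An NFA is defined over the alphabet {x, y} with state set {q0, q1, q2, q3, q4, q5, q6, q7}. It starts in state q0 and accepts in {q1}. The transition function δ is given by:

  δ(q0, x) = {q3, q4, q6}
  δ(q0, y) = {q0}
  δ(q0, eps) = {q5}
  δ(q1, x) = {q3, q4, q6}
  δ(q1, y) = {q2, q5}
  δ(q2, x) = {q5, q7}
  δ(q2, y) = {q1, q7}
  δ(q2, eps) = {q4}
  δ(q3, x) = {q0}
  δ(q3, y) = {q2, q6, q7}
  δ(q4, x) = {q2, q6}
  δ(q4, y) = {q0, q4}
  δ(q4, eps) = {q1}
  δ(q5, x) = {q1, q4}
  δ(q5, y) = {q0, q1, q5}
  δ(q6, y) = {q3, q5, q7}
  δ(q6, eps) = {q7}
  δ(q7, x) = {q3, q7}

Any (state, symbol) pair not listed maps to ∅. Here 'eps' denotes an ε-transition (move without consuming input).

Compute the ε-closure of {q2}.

{q1, q2, q4}

Begin with {q2}.
ε-move q2 → q4; add q4.
ε-move q4 → q1; add q1.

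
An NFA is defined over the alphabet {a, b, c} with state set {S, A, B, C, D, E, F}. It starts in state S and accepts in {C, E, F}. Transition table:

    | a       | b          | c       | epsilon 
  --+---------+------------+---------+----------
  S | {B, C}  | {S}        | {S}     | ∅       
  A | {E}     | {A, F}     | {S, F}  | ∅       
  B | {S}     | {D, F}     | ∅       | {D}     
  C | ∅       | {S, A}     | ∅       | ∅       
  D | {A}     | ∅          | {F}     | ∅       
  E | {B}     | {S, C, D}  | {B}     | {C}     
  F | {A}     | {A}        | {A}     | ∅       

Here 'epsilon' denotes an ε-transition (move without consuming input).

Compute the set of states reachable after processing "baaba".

Start in {S}.
Read 'b': {S} → {S}.
Read 'a': {S} → {B, C, D}.
Read 'a': {B, C, D} → {S, A}.
Read 'b': {S, A} → {S, A, F}.
Read 'a': {S, A, F} → {A, B, C, D, E}.

{A, B, C, D, E}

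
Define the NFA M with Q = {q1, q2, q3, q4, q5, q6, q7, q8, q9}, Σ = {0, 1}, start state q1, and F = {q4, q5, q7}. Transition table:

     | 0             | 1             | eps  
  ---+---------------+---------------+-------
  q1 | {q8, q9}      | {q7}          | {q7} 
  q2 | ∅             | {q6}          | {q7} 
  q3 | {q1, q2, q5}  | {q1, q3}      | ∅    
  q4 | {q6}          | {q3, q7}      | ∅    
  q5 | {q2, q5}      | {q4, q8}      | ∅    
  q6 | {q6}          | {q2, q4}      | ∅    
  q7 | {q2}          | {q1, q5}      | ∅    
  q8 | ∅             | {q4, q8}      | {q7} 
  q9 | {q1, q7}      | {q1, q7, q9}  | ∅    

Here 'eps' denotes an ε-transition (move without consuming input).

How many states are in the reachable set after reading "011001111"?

Start: ε-closure({q1}) = {q1, q7}.
Read '0': {q1, q7} → {q2, q7, q8, q9}.
Read '1': {q2, q7, q8, q9} → {q1, q4, q5, q6, q7, q8, q9}.
Read '1': {q1, q4, q5, q6, q7, q8, q9} → {q1, q2, q3, q4, q5, q7, q8, q9}.
Read '0': {q1, q2, q3, q4, q5, q7, q8, q9} → {q1, q2, q5, q6, q7, q8, q9}.
Read '0': {q1, q2, q5, q6, q7, q8, q9} → {q1, q2, q5, q6, q7, q8, q9}.
Read '1': {q1, q2, q5, q6, q7, q8, q9} → {q1, q2, q4, q5, q6, q7, q8, q9}.
Read '1': {q1, q2, q4, q5, q6, q7, q8, q9} → {q1, q2, q3, q4, q5, q6, q7, q8, q9}.
Read '1': {q1, q2, q3, q4, q5, q6, q7, q8, q9} → {q1, q2, q3, q4, q5, q6, q7, q8, q9}.
Read '1': {q1, q2, q3, q4, q5, q6, q7, q8, q9} → {q1, q2, q3, q4, q5, q6, q7, q8, q9}.
That set has 9 states.

9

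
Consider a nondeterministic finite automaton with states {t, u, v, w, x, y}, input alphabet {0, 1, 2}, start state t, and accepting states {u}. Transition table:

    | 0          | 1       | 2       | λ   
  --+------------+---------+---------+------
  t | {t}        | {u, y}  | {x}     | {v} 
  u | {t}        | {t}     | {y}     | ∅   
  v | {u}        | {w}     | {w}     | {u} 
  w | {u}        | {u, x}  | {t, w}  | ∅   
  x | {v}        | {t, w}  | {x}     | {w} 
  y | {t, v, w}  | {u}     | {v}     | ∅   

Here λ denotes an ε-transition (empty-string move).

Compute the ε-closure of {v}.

Begin with {v}.
ε-move v → u; add u.

{u, v}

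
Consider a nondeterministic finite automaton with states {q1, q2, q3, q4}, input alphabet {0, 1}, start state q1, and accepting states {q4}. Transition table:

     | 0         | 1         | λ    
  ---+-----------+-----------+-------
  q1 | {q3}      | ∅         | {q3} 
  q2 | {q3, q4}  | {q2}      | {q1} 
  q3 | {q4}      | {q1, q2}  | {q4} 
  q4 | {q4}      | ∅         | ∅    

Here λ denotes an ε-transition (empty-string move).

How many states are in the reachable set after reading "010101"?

Start: ε-closure({q1}) = {q1, q3, q4}.
Read '0': q1→{q3}, q3→{q4}, q4→{q4}; now {q3, q4}.
Read '1': q3→{q1, q2}, q4→∅; union {q1, q2}; ε-closure = {q1, q2, q3, q4}.
Read '0': q1→{q3}, q2→{q3, q4}, q3→{q4}, q4→{q4}; now {q3, q4}.
Read '1': q3→{q1, q2}, q4→∅; union {q1, q2}; ε-closure = {q1, q2, q3, q4}.
Read '0': q1→{q3}, q2→{q3, q4}, q3→{q4}, q4→{q4}; now {q3, q4}.
Read '1': q3→{q1, q2}, q4→∅; union {q1, q2}; ε-closure = {q1, q2, q3, q4}.
That set has 4 states.

4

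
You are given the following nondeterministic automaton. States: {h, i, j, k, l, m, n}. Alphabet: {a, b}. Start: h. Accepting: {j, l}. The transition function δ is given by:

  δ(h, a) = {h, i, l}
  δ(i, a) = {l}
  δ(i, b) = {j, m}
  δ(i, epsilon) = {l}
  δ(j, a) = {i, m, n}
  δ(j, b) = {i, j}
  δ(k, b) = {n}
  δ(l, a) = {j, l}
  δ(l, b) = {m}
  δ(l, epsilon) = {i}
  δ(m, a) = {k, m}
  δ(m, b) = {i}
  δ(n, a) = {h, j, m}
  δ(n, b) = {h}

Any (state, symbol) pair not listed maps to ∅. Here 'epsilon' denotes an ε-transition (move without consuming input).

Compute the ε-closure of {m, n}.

Begin with {m, n}.
No ε-moves leave this set, so the closure equals the set itself.

{m, n}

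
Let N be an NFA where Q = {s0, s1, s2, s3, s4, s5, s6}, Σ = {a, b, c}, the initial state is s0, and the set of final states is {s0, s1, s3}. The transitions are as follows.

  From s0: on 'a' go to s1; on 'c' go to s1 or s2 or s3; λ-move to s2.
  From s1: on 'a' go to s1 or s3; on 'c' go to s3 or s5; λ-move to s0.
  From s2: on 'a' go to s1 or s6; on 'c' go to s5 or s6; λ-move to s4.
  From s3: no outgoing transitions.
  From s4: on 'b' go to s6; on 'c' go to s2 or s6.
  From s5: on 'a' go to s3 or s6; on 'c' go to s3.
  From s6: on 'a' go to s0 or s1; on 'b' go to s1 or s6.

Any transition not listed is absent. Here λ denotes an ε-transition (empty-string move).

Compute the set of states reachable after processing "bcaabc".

Start: ε-closure({s0}) = {s0, s2, s4}.
Read 'b': {s0, s2, s4} → {s6}.
Read 'c': {s6} → ∅.
The set is empty and remains empty for the remaining 4 symbols.

∅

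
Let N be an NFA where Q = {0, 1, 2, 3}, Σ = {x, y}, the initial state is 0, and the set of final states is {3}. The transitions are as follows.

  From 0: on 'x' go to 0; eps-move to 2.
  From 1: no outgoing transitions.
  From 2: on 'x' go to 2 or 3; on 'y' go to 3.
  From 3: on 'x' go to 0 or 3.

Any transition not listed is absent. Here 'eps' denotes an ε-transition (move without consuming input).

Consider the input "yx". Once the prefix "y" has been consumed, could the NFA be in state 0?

No

Start: ε-closure({0}) = {0, 2}.
Read 'y': {0, 2} → {3}.
State 0 is not in {3}.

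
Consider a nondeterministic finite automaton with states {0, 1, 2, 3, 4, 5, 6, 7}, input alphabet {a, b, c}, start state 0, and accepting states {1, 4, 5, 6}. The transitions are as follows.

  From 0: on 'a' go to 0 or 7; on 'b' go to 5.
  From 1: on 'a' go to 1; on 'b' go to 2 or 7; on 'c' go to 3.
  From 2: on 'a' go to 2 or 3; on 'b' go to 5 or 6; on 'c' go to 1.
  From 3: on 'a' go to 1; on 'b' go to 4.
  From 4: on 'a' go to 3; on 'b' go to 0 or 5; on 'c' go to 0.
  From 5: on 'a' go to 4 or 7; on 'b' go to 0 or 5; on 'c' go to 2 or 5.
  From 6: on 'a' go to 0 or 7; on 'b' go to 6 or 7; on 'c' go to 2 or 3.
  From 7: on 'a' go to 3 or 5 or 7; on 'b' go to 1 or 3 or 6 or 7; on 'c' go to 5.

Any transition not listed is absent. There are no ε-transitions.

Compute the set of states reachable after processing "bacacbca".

Start in {0}.
Read 'b': {0} → {5}.
Read 'a': {5} → {4, 7}.
Read 'c': {4, 7} → {0, 5}.
Read 'a': {0, 5} → {0, 4, 7}.
Read 'c': {0, 4, 7} → {0, 5}.
Read 'b': {0, 5} → {0, 5}.
Read 'c': {0, 5} → {2, 5}.
Read 'a': {2, 5} → {2, 3, 4, 7}.

{2, 3, 4, 7}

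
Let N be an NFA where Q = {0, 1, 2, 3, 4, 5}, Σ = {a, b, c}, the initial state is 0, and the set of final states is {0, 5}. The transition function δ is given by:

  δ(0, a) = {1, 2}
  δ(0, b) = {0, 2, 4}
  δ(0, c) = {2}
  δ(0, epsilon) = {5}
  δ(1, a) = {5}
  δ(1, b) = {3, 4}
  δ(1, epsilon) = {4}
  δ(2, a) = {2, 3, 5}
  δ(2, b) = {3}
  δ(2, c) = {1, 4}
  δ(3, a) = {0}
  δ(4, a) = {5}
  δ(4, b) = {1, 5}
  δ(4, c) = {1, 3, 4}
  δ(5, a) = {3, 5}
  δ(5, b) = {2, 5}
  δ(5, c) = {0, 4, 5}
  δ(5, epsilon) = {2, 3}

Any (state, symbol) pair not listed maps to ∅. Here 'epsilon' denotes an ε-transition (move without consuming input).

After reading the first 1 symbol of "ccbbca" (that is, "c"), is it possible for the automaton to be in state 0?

Yes

Start: ε-closure({0}) = {0, 2, 3, 5}.
Read 'c': {0, 2, 3, 5} → {0, 1, 2, 3, 4, 5}.
State 0 is in {0, 1, 2, 3, 4, 5}.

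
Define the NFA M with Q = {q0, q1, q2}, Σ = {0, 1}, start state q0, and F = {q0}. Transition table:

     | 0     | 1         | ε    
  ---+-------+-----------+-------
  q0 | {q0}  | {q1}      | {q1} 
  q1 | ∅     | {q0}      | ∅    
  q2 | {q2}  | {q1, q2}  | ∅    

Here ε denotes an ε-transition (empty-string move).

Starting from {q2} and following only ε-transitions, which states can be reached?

Begin with {q2}.
No ε-moves leave this set, so the closure equals the set itself.

{q2}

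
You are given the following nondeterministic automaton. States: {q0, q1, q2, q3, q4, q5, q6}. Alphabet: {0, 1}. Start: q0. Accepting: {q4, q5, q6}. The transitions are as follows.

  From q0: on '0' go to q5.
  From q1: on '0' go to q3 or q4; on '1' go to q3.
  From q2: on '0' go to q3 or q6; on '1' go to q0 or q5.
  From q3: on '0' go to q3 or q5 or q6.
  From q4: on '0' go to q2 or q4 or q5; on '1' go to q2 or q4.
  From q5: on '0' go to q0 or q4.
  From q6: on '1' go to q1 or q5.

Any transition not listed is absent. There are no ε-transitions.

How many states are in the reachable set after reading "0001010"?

6

Start in {q0}.
Read '0': {q0} → {q5}.
Read '0': {q5} → {q0, q4}.
Read '0': {q0, q4} → {q2, q4, q5}.
Read '1': {q2, q4, q5} → {q0, q2, q4, q5}.
Read '0': {q0, q2, q4, q5} → {q0, q2, q3, q4, q5, q6}.
Read '1': {q0, q2, q3, q4, q5, q6} → {q0, q1, q2, q4, q5}.
Read '0': {q0, q1, q2, q4, q5} → {q0, q2, q3, q4, q5, q6}.
That set has 6 states.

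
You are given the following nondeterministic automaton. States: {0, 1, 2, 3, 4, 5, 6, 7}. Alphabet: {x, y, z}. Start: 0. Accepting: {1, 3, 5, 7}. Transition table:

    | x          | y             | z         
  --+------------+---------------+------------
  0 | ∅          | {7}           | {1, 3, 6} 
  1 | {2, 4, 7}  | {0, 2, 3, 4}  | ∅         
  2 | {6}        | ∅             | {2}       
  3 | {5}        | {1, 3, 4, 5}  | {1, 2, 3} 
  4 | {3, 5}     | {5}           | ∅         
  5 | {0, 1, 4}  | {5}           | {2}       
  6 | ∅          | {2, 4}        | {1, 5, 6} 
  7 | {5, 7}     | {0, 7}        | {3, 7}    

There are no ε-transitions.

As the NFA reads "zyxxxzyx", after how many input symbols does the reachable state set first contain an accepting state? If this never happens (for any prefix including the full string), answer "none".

1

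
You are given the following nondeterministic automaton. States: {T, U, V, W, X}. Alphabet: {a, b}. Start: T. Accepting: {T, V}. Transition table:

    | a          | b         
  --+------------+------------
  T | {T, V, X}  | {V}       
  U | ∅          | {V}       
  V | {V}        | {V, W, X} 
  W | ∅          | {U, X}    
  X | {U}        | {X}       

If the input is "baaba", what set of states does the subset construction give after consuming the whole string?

{U, V}

Start in {T}.
Read 'b': T→{V}; now {V}.
Read 'a': V→{V}; now {V}.
Read 'a': V→{V}; now {V}.
Read 'b': V→{V, W, X}; now {V, W, X}.
Read 'a': V→{V}, W→∅, X→{U}; now {U, V}.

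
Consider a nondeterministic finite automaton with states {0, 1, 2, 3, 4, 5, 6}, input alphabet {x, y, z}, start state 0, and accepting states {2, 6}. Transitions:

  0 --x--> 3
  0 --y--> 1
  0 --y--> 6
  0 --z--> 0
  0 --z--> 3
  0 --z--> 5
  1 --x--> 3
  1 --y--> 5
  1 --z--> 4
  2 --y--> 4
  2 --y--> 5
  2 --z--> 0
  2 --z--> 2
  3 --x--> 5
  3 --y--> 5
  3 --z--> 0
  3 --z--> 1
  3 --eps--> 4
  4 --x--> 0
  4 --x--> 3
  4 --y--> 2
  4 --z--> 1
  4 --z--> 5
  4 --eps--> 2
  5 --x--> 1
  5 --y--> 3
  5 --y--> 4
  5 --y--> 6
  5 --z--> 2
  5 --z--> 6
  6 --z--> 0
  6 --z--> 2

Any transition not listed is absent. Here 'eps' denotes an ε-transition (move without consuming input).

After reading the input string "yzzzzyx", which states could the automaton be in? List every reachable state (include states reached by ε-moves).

Start in {0}.
Read 'y': 0→{1, 6}; now {1, 6}.
Read 'z': 1→{4}, 6→{0, 2}; now {0, 2, 4}.
Read 'z': 0→{0, 3, 5}, 2→{0, 2}, 4→{1, 5}; union {0, 1, 2, 3, 5}; ε-closure = {0, 1, 2, 3, 4, 5}.
Read 'z': 0→{0, 3, 5}, 1→{4}, 2→{0, 2}, 3→{0, 1}, 4→{1, 5}, 5→{2, 6}; now {0, 1, 2, 3, 4, 5, 6}.
Read 'z': 0→{0, 3, 5}, 1→{4}, 2→{0, 2}, 3→{0, 1}, 4→{1, 5}, 5→{2, 6}, 6→{0, 2}; now {0, 1, 2, 3, 4, 5, 6}.
Read 'y': 0→{1, 6}, 1→{5}, 2→{4, 5}, 3→{5}, 4→{2}, 5→{3, 4, 6}, 6→∅; now {1, 2, 3, 4, 5, 6}.
Read 'x': 1→{3}, 2→∅, 3→{5}, 4→{0, 3}, 5→{1}, 6→∅; union {0, 1, 3, 5}; ε-closure = {0, 1, 2, 3, 4, 5}.

{0, 1, 2, 3, 4, 5}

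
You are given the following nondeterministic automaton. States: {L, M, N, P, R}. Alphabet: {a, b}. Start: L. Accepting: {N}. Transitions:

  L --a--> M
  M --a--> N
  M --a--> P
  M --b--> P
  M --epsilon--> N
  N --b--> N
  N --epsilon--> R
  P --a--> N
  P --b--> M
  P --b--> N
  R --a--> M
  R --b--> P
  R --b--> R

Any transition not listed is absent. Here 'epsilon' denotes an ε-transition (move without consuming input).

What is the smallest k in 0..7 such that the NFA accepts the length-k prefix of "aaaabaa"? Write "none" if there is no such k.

Start in {L}.
Read 'a': L→{M}; union {M}; ε-closure = {M, N, R}.
None of the earlier sets intersect F, but {M, N, R} does.

1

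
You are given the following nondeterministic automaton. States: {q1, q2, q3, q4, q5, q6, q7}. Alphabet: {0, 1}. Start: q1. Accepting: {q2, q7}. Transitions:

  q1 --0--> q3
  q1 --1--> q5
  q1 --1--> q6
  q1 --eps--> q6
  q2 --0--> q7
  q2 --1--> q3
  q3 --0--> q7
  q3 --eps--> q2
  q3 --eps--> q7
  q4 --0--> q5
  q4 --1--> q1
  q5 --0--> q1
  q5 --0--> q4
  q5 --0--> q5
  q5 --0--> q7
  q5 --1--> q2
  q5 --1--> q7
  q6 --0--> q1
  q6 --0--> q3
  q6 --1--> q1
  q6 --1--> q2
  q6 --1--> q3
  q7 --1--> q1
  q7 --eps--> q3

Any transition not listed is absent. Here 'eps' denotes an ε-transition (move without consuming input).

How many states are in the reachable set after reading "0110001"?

6

Start: ε-closure({q1}) = {q1, q6}.
Read '0': q1→{q3}, q6→{q1, q3}; union {q1, q3}; ε-closure = {q1, q2, q3, q6, q7}.
Read '1': q1→{q5, q6}, q2→{q3}, q3→∅, q6→{q1, q2, q3}, q7→{q1}; union {q1, q2, q3, q5, q6}; ε-closure = {q1, q2, q3, q5, q6, q7}.
Read '1': q1→{q5, q6}, q2→{q3}, q3→∅, q5→{q2, q7}, q6→{q1, q2, q3}, q7→{q1}; now {q1, q2, q3, q5, q6, q7}.
Read '0': q1→{q3}, q2→{q7}, q3→{q7}, q5→{q1, q4, q5, q7}, q6→{q1, q3}, q7→∅; union {q1, q3, q4, q5, q7}; ε-closure = {q1, q2, q3, q4, q5, q6, q7}.
Read '0': q1→{q3}, q2→{q7}, q3→{q7}, q4→{q5}, q5→{q1, q4, q5, q7}, q6→{q1, q3}, q7→∅; union {q1, q3, q4, q5, q7}; ε-closure = {q1, q2, q3, q4, q5, q6, q7}.
Read '0': q1→{q3}, q2→{q7}, q3→{q7}, q4→{q5}, q5→{q1, q4, q5, q7}, q6→{q1, q3}, q7→∅; union {q1, q3, q4, q5, q7}; ε-closure = {q1, q2, q3, q4, q5, q6, q7}.
Read '1': q1→{q5, q6}, q2→{q3}, q3→∅, q4→{q1}, q5→{q2, q7}, q6→{q1, q2, q3}, q7→{q1}; now {q1, q2, q3, q5, q6, q7}.
That set has 6 states.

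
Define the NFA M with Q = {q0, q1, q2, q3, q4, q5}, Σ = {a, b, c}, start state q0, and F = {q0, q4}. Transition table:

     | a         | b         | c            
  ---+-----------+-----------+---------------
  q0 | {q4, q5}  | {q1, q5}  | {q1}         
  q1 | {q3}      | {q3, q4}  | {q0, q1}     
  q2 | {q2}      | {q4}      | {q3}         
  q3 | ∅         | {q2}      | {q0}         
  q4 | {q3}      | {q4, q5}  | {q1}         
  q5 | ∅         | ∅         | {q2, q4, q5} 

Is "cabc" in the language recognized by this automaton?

No

Start in {q0}.
Read 'c': q0→{q1}; now {q1}.
Read 'a': q1→{q3}; now {q3}.
Read 'b': q3→{q2}; now {q2}.
Read 'c': q2→{q3}; now {q3}.
The final set {q3} contains no accepting state.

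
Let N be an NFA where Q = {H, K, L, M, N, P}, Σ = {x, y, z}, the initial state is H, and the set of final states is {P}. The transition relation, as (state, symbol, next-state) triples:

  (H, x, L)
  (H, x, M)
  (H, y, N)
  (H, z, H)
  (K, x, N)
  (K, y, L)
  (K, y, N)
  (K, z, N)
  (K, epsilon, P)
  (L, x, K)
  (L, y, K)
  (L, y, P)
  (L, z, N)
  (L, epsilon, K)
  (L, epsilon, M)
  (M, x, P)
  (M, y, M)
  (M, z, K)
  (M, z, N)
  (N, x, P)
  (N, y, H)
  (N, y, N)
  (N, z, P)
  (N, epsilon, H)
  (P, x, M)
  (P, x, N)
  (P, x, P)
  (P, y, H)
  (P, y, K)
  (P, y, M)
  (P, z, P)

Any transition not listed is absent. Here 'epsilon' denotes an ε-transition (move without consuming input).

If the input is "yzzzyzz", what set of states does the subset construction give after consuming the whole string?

{H, N, P}

Start in {H}.
Read 'y': H→{N}; union {N}; ε-closure = {H, N}.
Read 'z': H→{H}, N→{P}; now {H, P}.
Read 'z': H→{H}, P→{P}; now {H, P}.
Read 'z': H→{H}, P→{P}; now {H, P}.
Read 'y': H→{N}, P→{H, K, M}; union {H, K, M, N}; ε-closure = {H, K, M, N, P}.
Read 'z': H→{H}, K→{N}, M→{K, N}, N→{P}, P→{P}; now {H, K, N, P}.
Read 'z': H→{H}, K→{N}, N→{P}, P→{P}; now {H, N, P}.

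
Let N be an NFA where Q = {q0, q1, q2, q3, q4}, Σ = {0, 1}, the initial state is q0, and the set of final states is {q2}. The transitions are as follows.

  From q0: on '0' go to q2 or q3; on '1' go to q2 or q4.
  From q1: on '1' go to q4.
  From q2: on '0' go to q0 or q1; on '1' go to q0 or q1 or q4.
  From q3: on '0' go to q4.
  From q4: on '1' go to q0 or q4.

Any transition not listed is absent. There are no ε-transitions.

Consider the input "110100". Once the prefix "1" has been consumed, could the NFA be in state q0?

No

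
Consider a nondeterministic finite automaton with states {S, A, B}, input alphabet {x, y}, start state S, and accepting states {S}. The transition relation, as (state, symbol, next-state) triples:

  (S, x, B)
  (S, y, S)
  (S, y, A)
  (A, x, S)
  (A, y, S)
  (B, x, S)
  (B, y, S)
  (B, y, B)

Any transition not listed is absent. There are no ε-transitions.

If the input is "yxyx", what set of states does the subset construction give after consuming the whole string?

{S, B}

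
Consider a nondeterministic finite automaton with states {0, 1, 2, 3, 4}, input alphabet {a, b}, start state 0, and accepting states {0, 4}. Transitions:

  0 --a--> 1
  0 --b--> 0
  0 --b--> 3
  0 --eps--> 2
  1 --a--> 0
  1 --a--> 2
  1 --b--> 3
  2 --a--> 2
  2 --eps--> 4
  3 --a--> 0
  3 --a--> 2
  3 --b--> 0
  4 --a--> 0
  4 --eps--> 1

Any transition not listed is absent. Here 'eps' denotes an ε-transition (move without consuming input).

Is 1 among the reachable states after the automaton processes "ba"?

Start: ε-closure({0}) = {0, 1, 2, 4}.
Read 'b': {0, 1, 2, 4} → {0, 1, 2, 3, 4}.
Read 'a': {0, 1, 2, 3, 4} → {0, 1, 2, 4}.
State 1 is in {0, 1, 2, 4}.

Yes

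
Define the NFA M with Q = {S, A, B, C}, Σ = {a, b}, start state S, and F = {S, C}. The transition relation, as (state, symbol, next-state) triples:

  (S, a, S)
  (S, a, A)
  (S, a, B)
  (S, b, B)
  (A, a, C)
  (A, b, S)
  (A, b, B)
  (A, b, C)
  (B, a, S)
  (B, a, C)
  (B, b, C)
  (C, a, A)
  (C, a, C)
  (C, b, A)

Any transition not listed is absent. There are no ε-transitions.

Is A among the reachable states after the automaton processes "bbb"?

Yes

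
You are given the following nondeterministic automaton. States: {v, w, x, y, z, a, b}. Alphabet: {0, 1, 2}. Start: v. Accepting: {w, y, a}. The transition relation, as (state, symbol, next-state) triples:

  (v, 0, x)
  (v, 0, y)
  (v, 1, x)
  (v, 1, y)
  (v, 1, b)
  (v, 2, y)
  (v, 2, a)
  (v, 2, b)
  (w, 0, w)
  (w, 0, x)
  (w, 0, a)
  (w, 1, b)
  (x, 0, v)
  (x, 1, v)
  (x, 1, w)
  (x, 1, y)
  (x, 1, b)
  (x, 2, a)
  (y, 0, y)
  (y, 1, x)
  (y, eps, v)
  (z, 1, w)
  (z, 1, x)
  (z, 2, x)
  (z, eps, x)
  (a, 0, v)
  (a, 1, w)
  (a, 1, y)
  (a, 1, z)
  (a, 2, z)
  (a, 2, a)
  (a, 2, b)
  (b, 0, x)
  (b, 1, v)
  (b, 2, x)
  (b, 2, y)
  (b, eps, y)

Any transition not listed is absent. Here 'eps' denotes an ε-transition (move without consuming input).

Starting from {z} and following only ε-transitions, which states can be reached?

{x, z}

Begin with {z}.
ε-move z → x; add x.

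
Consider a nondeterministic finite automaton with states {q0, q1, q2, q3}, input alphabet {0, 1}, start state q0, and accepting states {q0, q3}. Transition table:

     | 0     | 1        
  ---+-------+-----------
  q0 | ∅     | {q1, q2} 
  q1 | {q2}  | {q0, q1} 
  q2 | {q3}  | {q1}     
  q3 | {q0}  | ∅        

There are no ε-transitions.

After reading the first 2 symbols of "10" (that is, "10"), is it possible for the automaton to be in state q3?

Yes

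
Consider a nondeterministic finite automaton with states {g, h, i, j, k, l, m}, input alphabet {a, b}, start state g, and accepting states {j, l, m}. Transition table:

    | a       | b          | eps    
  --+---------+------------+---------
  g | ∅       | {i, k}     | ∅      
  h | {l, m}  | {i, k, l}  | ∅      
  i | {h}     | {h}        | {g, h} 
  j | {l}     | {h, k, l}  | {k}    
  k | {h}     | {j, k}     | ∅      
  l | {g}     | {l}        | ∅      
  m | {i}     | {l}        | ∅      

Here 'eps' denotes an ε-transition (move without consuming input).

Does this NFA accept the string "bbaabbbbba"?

Yes

Start in {g}.
Read 'b': {g} → {g, h, i, k}.
Read 'b': {g, h, i, k} → {g, h, i, j, k, l}.
Read 'a': {g, h, i, j, k, l} → {g, h, l, m}.
Read 'a': {g, h, l, m} → {g, h, i, l, m}.
Read 'b': {g, h, i, l, m} → {g, h, i, k, l}.
Read 'b': {g, h, i, k, l} → {g, h, i, j, k, l}.
Read 'b': {g, h, i, j, k, l} → {g, h, i, j, k, l}.
Read 'b': {g, h, i, j, k, l} → {g, h, i, j, k, l}.
Read 'b': {g, h, i, j, k, l} → {g, h, i, j, k, l}.
Read 'a': {g, h, i, j, k, l} → {g, h, l, m}.
The final set {g, h, l, m} contains the accepting states l, m.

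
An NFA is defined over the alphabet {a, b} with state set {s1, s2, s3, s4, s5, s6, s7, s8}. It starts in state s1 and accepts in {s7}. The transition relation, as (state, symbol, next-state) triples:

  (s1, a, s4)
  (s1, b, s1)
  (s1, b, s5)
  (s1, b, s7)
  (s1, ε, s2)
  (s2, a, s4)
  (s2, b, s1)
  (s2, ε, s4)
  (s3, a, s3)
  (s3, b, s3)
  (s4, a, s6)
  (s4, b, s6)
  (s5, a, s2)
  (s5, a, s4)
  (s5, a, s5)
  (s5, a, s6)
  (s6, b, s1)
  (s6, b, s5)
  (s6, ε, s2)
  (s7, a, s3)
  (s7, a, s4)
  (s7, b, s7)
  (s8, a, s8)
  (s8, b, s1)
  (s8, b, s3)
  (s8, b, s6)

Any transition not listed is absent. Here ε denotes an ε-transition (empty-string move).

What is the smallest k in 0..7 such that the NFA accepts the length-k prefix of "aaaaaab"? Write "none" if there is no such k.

none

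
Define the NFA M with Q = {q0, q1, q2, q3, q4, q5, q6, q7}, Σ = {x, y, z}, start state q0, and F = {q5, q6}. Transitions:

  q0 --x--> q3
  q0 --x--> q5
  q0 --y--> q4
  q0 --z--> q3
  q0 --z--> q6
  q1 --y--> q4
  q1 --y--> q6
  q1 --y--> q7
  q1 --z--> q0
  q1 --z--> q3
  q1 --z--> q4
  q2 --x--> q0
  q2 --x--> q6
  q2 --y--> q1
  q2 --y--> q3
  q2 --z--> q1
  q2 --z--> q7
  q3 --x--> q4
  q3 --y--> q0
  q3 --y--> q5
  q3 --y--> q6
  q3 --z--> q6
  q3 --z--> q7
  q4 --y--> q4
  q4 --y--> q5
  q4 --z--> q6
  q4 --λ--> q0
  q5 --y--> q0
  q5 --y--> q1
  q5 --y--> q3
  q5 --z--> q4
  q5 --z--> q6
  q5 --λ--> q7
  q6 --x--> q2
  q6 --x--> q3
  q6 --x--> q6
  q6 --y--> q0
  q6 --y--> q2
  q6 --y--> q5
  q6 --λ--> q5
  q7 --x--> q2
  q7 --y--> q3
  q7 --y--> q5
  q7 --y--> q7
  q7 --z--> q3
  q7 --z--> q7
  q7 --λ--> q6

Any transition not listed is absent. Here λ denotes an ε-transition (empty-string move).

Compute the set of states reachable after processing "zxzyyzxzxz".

{q0, q1, q3, q4, q5, q6, q7}

Start in {q0}.
Read 'z': {q0} → {q3, q5, q6, q7}.
Read 'x': {q3, q5, q6, q7} → {q0, q2, q3, q4, q5, q6, q7}.
Read 'z': {q0, q2, q3, q4, q5, q6, q7} → {q0, q1, q3, q4, q5, q6, q7}.
Read 'y': {q0, q1, q3, q4, q5, q6, q7} → {q0, q1, q2, q3, q4, q5, q6, q7}.
Read 'y': {q0, q1, q2, q3, q4, q5, q6, q7} → {q0, q1, q2, q3, q4, q5, q6, q7}.
Read 'z': {q0, q1, q2, q3, q4, q5, q6, q7} → {q0, q1, q3, q4, q5, q6, q7}.
Read 'x': {q0, q1, q3, q4, q5, q6, q7} → {q0, q2, q3, q4, q5, q6, q7}.
Read 'z': {q0, q2, q3, q4, q5, q6, q7} → {q0, q1, q3, q4, q5, q6, q7}.
Read 'x': {q0, q1, q3, q4, q5, q6, q7} → {q0, q2, q3, q4, q5, q6, q7}.
Read 'z': {q0, q2, q3, q4, q5, q6, q7} → {q0, q1, q3, q4, q5, q6, q7}.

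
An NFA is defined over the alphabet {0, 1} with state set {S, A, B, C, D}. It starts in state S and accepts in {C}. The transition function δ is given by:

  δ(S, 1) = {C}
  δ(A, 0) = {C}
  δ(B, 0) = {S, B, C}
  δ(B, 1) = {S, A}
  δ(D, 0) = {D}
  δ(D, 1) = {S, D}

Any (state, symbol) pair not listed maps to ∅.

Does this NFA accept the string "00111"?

No

Start in {S}.
Read '0': {S} → ∅.
The set is empty and remains empty for the remaining 4 symbols.
The final set ∅ contains no accepting state.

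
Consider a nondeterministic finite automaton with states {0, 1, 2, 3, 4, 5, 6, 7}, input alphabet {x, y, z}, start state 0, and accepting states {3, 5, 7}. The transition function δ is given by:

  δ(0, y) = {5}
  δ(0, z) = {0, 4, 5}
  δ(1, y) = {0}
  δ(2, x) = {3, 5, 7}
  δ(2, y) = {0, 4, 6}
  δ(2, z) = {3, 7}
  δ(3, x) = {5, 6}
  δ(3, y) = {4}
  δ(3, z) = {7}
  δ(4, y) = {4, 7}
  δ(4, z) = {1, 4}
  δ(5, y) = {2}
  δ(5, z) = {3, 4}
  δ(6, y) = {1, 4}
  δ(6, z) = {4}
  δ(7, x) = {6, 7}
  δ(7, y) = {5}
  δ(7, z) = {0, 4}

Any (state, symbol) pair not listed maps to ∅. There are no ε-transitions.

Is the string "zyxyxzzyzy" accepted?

Start in {0}.
Read 'z': 0→{0, 4, 5}; now {0, 4, 5}.
Read 'y': 0→{5}, 4→{4, 7}, 5→{2}; now {2, 4, 5, 7}.
Read 'x': 2→{3, 5, 7}, 4→∅, 5→∅, 7→{6, 7}; now {3, 5, 6, 7}.
Read 'y': 3→{4}, 5→{2}, 6→{1, 4}, 7→{5}; now {1, 2, 4, 5}.
Read 'x': 1→∅, 2→{3, 5, 7}, 4→∅, 5→∅; now {3, 5, 7}.
Read 'z': 3→{7}, 5→{3, 4}, 7→{0, 4}; now {0, 3, 4, 7}.
Read 'z': 0→{0, 4, 5}, 3→{7}, 4→{1, 4}, 7→{0, 4}; now {0, 1, 4, 5, 7}.
Read 'y': 0→{5}, 1→{0}, 4→{4, 7}, 5→{2}, 7→{5}; now {0, 2, 4, 5, 7}.
Read 'z': 0→{0, 4, 5}, 2→{3, 7}, 4→{1, 4}, 5→{3, 4}, 7→{0, 4}; now {0, 1, 3, 4, 5, 7}.
Read 'y': 0→{5}, 1→{0}, 3→{4}, 4→{4, 7}, 5→{2}, 7→{5}; now {0, 2, 4, 5, 7}.
The final set {0, 2, 4, 5, 7} contains the accepting states 5, 7.

Yes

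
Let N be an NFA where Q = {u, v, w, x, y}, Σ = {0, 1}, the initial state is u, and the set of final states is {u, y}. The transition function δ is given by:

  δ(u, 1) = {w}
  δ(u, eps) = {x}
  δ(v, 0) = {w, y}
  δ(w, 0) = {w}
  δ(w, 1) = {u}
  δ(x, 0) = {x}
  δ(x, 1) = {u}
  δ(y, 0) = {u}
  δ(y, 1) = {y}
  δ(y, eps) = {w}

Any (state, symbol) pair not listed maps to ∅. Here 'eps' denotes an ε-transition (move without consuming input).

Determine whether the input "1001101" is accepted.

Start: ε-closure({u}) = {u, x}.
Read '1': u→{w}, x→{u}; union {u, w}; ε-closure = {u, w, x}.
Read '0': u→∅, w→{w}, x→{x}; now {w, x}.
Read '0': w→{w}, x→{x}; now {w, x}.
Read '1': w→{u}, x→{u}; union {u}; ε-closure = {u, x}.
Read '1': u→{w}, x→{u}; union {u, w}; ε-closure = {u, w, x}.
Read '0': u→∅, w→{w}, x→{x}; now {w, x}.
Read '1': w→{u}, x→{u}; union {u}; ε-closure = {u, x}.
The final set {u, x} contains the accepting state u.

Yes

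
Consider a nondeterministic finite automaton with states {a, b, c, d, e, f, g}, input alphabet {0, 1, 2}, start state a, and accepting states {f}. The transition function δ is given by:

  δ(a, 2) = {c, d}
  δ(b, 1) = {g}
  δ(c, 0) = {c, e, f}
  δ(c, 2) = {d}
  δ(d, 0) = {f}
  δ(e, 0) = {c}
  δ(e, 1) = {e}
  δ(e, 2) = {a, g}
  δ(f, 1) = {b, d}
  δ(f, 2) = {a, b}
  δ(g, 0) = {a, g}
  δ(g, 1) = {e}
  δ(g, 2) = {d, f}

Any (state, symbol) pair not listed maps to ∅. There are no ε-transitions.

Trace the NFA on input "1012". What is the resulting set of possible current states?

Start in {a}.
Read '1': a→∅; now ∅.
The set is empty and remains empty for the remaining 3 symbols.

∅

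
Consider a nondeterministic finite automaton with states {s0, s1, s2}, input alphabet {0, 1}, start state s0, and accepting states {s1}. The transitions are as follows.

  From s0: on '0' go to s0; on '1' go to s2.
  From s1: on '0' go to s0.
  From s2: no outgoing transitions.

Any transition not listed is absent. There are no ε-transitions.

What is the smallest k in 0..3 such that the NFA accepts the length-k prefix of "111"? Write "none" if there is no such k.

Start in {s0}.
Read '1': {s0} → {s2}.
Read '1': {s2} → ∅.
The set is empty and remains empty for the remaining 1 symbol.
No reachable set along the way intersects F.

none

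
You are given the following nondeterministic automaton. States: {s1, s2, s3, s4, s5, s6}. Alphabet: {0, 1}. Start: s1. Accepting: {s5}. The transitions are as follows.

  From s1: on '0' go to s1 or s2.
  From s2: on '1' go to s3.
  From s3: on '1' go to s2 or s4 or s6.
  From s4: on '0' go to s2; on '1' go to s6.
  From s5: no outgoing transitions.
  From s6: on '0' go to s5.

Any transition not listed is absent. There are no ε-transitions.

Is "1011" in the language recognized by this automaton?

No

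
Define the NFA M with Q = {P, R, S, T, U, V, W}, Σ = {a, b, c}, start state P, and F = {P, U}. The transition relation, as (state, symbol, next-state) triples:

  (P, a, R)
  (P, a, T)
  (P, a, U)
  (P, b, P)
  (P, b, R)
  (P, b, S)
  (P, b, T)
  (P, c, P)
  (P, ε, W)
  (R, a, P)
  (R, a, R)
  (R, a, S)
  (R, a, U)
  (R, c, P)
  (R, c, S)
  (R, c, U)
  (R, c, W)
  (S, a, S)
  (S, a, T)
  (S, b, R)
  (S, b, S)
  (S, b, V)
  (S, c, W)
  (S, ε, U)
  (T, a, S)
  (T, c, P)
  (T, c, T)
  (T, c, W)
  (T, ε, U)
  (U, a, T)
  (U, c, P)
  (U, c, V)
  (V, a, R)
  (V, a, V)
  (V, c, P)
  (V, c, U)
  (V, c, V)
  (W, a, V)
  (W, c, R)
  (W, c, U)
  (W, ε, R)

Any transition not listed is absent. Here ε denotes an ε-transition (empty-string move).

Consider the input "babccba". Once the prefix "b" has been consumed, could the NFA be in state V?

No

Start: ε-closure({P}) = {P, R, W}.
Read 'b': P→{P, R, S, T}, R→∅, W→∅; union {P, R, S, T}; ε-closure = {P, R, S, T, U, W}.
State V is not in {P, R, S, T, U, W}.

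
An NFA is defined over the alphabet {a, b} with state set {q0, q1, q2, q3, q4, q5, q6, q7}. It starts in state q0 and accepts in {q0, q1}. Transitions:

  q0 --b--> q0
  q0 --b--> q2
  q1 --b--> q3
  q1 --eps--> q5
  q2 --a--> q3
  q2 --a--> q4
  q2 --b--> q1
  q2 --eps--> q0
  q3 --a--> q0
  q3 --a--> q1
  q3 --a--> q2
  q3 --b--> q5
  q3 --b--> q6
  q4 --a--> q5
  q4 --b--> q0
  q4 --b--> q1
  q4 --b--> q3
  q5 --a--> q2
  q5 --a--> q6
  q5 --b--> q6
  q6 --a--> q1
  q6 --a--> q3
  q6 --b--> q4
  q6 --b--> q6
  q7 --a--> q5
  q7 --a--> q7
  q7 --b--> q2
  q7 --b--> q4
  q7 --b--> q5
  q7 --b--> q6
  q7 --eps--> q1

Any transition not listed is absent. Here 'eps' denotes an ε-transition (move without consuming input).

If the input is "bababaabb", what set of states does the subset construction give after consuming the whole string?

{q0, q1, q2, q3, q4, q5, q6}

Start in {q0}.
Read 'b': q0→{q0, q2}; now {q0, q2}.
Read 'a': q0→∅, q2→{q3, q4}; now {q3, q4}.
Read 'b': q3→{q5, q6}, q4→{q0, q1, q3}; now {q0, q1, q3, q5, q6}.
Read 'a': q0→∅, q1→∅, q3→{q0, q1, q2}, q5→{q2, q6}, q6→{q1, q3}; union {q0, q1, q2, q3, q6}; ε-closure = {q0, q1, q2, q3, q5, q6}.
Read 'b': q0→{q0, q2}, q1→{q3}, q2→{q1}, q3→{q5, q6}, q5→{q6}, q6→{q4, q6}; now {q0, q1, q2, q3, q4, q5, q6}.
Read 'a': q0→∅, q1→∅, q2→{q3, q4}, q3→{q0, q1, q2}, q4→{q5}, q5→{q2, q6}, q6→{q1, q3}; now {q0, q1, q2, q3, q4, q5, q6}.
Read 'a': q0→∅, q1→∅, q2→{q3, q4}, q3→{q0, q1, q2}, q4→{q5}, q5→{q2, q6}, q6→{q1, q3}; now {q0, q1, q2, q3, q4, q5, q6}.
Read 'b': q0→{q0, q2}, q1→{q3}, q2→{q1}, q3→{q5, q6}, q4→{q0, q1, q3}, q5→{q6}, q6→{q4, q6}; now {q0, q1, q2, q3, q4, q5, q6}.
Read 'b': q0→{q0, q2}, q1→{q3}, q2→{q1}, q3→{q5, q6}, q4→{q0, q1, q3}, q5→{q6}, q6→{q4, q6}; now {q0, q1, q2, q3, q4, q5, q6}.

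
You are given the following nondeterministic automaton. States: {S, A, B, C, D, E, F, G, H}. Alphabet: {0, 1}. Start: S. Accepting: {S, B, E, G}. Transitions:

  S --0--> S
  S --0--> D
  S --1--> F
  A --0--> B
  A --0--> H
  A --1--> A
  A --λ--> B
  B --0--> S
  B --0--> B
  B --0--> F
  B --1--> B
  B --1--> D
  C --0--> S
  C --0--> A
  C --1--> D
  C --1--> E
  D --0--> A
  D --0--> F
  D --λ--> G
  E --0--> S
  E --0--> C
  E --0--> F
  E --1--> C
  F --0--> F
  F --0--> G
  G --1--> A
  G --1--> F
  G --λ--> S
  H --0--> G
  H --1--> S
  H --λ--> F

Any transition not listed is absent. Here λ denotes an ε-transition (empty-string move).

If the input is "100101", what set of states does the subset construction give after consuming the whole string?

{S, A, B, D, F, G}

Start in {S}.
Read '1': S→{F}; now {F}.
Read '0': F→{F, G}; union {F, G}; ε-closure = {S, F, G}.
Read '0': S→{S, D}, F→{F, G}, G→∅; now {S, D, F, G}.
Read '1': S→{F}, D→∅, F→∅, G→{A, F}; union {A, F}; ε-closure = {A, B, F}.
Read '0': A→{B, H}, B→{S, B, F}, F→{F, G}; now {S, B, F, G, H}.
Read '1': S→{F}, B→{B, D}, F→∅, G→{A, F}, H→{S}; union {S, A, B, D, F}; ε-closure = {S, A, B, D, F, G}.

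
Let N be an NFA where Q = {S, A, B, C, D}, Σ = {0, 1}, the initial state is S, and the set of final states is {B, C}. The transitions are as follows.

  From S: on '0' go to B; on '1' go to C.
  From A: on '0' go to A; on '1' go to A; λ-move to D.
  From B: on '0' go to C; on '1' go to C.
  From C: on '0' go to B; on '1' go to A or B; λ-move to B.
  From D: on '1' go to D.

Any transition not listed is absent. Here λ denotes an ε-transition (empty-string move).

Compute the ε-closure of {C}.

{B, C}

Begin with {C}.
ε-move C → B; add B.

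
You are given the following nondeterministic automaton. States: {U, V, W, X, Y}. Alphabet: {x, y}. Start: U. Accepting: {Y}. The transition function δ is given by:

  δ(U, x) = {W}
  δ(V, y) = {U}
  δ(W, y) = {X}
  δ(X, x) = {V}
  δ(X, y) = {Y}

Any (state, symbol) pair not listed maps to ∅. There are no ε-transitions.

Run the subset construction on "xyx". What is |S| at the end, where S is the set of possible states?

1

Start in {U}.
Read 'x': {U} → {W}.
Read 'y': {W} → {X}.
Read 'x': {X} → {V}.
That set has 1 state.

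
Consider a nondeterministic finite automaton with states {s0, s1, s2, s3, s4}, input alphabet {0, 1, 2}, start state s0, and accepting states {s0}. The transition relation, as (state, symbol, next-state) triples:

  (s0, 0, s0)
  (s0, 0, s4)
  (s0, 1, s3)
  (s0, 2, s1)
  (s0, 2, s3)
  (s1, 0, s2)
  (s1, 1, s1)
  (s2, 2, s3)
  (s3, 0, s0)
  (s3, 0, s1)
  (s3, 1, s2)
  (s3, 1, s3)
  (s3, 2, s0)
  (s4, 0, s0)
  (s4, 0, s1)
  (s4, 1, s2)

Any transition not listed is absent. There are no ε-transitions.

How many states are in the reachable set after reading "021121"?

2

Start in {s0}.
Read '0': {s0} → {s0, s4}.
Read '2': {s0, s4} → {s1, s3}.
Read '1': {s1, s3} → {s1, s2, s3}.
Read '1': {s1, s2, s3} → {s1, s2, s3}.
Read '2': {s1, s2, s3} → {s0, s3}.
Read '1': {s0, s3} → {s2, s3}.
That set has 2 states.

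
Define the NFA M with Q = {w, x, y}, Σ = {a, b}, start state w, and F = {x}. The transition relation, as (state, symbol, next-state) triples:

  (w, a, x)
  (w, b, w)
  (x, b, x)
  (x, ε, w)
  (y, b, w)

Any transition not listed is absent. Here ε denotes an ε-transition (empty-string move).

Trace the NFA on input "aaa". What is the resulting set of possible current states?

{w, x}

Start in {w}.
Read 'a': w→{x}; union {x}; ε-closure = {w, x}.
Read 'a': w→{x}, x→∅; union {x}; ε-closure = {w, x}.
Read 'a': w→{x}, x→∅; union {x}; ε-closure = {w, x}.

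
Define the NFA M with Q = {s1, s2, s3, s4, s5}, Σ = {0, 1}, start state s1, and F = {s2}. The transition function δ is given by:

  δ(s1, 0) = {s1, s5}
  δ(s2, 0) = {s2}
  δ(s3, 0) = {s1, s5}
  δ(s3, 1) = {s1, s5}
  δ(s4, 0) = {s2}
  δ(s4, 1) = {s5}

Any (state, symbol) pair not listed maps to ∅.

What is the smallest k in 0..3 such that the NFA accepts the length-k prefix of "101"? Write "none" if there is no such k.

none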